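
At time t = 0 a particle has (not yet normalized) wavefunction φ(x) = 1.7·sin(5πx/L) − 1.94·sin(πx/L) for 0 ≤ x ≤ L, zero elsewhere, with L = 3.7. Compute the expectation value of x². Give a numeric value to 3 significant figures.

4.06

⟨x²⟩ = ∫ x²·|φ|² dx / ∫|φ|² dx (integrals over the domain).
On 0 ≤ x ≤ L (j ≠ l): ∫sin²(jπx/L) dx = L/2, ∫sin(jπx/L)·sin(lπx/L) dx = 0; diagonal moments ∫x·sin²(jπx/L) dx = L²/4, ∫x²·sin²(jπx/L) dx = L³·(1/6 − 1/(4j²π²)); cross terms ∫x·sin(jπx/L)·sin(lπx/L) dx = 0 for j + l even and −4jlL²/(π²(j² − l²)²) for j + l odd, ∫x²·sin(jπx/L)·sin(lπx/L) dx = (−1)^(j+l)·4jlL³/(π²(j² − l²)²); higher powers the same way via product-to-sum and parts.
State is unnormalized: ∫|φ|² dx = 12.309, and ∫φ*·x²·φ dx = 50.018, so ⟨x²⟩ = 50.018 / 12.309.
⟨x²⟩ = 4.0635.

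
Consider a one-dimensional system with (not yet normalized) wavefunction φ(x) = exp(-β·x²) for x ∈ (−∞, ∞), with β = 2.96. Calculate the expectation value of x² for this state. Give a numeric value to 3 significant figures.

0.0845

⟨x²⟩ = ∫ x²·|φ|² dx / ∫|φ|² dx (integrals over the domain).
Gaussian moments: ∫x^(2j)·e^(−2βx²) dx = (2j−1)!!/(4β)^j · √(π/(2β)), odd powers integrate to 0; here √(π/(2β)) = 0.72847.
State is unnormalized: ∫|φ|² dx = 0.72847, and ∫φ*·x²·φ dx = 0.061527, so ⟨x²⟩ = 0.061527 / 0.72847.
⟨x²⟩ = 0.084459.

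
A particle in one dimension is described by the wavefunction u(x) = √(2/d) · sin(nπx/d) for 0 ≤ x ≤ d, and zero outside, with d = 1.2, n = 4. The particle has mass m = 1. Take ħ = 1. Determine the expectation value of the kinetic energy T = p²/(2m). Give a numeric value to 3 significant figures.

T = −(ħ²/2m) d²/dx², so ⟨T⟩ = −(ħ²/2m) ∫ u*·u'' dx; with m = 1.
d/dx sin(nπx/d) = (nπ/d)·cos(nπx/d) and d²/dx² sin(nπx/d) = −(nπ/d)²·sin(nπx/d); on 0 ≤ x ≤ d, ∫sin²(nπx/d) dx = d/2 and ∫sin(nπx/d)·cos(nπx/d) dx = 0.
⟨T⟩ = 54.831.

54.8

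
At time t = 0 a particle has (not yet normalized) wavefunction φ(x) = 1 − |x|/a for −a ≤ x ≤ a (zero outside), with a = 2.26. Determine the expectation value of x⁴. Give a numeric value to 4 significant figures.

⟨x⁴⟩ = ∫ x⁴·|φ|² dx / ∫|φ|² dx (integrals over the domain).
φ is even, so ∫ over [−a, a] = 2∫₀ᵃ with φ = 1 − x/a there: ∫₀ᵃ (1 − x/a)² dx = a/3, ∫₀ᵃ x²(1 − x/a)² dx = a³/30, ∫₀ᵃ x⁴(1 − x/a)² dx = a⁵/105.
State is unnormalized: ∫|φ|² dx = 1.5067, and ∫φ*·x⁴·φ dx = 1.1230, so ⟨x⁴⟩ = 1.1230 / 1.5067.
⟨x⁴⟩ = 0.74536.

0.7454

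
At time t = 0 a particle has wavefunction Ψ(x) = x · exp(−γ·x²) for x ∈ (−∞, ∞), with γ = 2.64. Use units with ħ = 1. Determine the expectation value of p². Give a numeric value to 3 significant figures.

p² Ψ = −ħ² d²Ψ/dx²; ⟨p²⟩ = −ħ² ∫ Ψ*·Ψ'' dx / ∫|Ψ|² dx.
Expand each integrand as polynomial × e^(−2γx²) and use ∫x^(2j)·e^(−2γx²) dx = (2j−1)!!/(4γ)^j · √(π/(2γ)), odd powers → 0; here √(π/(2γ)) = 0.77136. Differentiate with the product rule, d/dx e^(−γx²) = −2γx·e^(−γx²).
State is unnormalized: ∫|Ψ|² dx = 0.073046, and ∫Ψ*·(−ħ² Ψ'') dx = 0.57852, so ⟨p²⟩ = 0.57852 / 0.073046.
⟨p²⟩ = 7.9200.

7.92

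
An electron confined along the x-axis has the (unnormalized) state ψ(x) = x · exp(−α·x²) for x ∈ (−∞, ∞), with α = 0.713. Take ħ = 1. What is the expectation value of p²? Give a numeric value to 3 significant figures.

2.14

p² ψ = −ħ² d²ψ/dx²; ⟨p²⟩ = −ħ² ∫ ψ*·ψ'' dx / ∫|ψ|² dx.
Expand each integrand as polynomial × e^(−2αx²) and use ∫x^(2j)·e^(−2αx²) dx = (2j−1)!!/(4α)^j · √(π/(2α)), odd powers → 0; here √(π/(2α)) = 1.4843. Differentiate with the product rule, d/dx e^(−αx²) = −2αx·e^(−αx²).
State is unnormalized: ∫|ψ|² dx = 0.52043, and ∫ψ*·(−ħ² ψ'') dx = 1.1132, so ⟨p²⟩ = 1.1132 / 0.52043.
⟨p²⟩ = 2.1390.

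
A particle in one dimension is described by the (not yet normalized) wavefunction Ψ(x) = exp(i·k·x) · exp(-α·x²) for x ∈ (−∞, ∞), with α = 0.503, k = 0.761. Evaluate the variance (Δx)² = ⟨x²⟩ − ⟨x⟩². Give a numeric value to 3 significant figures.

Compute ⟨x⟩ and ⟨x²⟩ separately, then (Δx)² = ⟨x²⟩ − ⟨x⟩².
Gaussian moments: ∫x^(2j)·e^(−2αx²) dx = (2j−1)!!/(4α)^j · √(π/(2α)), odd powers integrate to 0; here √(π/(2α)) = 1.7672.
Normalization: ∫|Ψ|² dx = 1.7672.
⟨x⟩ = 0.0000 and ⟨x²⟩ = 0.49702.
(Δx)² = 0.49702 − (0.0000)² = 0.49702.

0.497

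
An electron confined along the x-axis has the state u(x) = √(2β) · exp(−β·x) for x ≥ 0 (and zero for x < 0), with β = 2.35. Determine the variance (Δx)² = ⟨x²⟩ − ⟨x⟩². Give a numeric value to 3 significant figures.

Compute ⟨x⟩ and ⟨x²⟩ separately, then (Δx)² = ⟨x²⟩ − ⟨x⟩².
Every integrand reduces to terms xʲ·e^(−2βx) on [0, ∞); use ∫₀^∞ xʲ·e^(−2βx) dx = j!/(2β)^(j+1).
⟨x⟩ = 0.21277 and ⟨x²⟩ = 0.090539.
(Δx)² = 0.090539 − (0.21277)² = 0.045269.

0.0453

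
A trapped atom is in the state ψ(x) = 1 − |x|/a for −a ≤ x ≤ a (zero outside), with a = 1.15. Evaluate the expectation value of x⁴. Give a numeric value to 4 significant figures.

⟨x⁴⟩ = ∫ x⁴·|ψ|² dx / ∫|ψ|² dx (integrals over the domain).
ψ is even, so ∫ over [−a, a] = 2∫₀ᵃ with ψ = 1 − x/a there: ∫₀ᵃ (1 − x/a)² dx = a/3, ∫₀ᵃ x²(1 − x/a)² dx = a³/30, ∫₀ᵃ x⁴(1 − x/a)² dx = a⁵/105.
State is unnormalized: ∫|ψ|² dx = 0.76667, and ∫ψ*·x⁴·ψ dx = 0.038312, so ⟨x⁴⟩ = 0.038312 / 0.76667.
⟨x⁴⟩ = 0.049972.

0.04997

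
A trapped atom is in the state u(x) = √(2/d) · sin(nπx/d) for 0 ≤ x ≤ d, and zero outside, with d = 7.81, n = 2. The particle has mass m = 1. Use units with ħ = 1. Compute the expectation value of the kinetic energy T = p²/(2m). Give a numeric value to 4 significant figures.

T = −(ħ²/2m) d²/dx², so ⟨T⟩ = −(ħ²/2m) ∫ u*·u'' dx; with m = 1.
d/dx sin(nπx/d) = (nπ/d)·cos(nπx/d) and d²/dx² sin(nπx/d) = −(nπ/d)²·sin(nπx/d); on 0 ≤ x ≤ d, ∫sin²(nπx/d) dx = d/2 and ∫sin(nπx/d)·cos(nπx/d) dx = 0.
⟨T⟩ = 0.32361.

0.3236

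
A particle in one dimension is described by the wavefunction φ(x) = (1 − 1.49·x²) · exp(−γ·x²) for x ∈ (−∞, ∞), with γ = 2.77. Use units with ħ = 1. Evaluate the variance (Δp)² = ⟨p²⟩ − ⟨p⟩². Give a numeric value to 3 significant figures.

4.92

Compute ⟨p⟩ and ⟨p²⟩ separately; (Δp)² = ⟨p²⟩ − ⟨p⟩².
Expand each integrand as polynomial × e^(−2γx²) and use ∫x^(2j)·e^(−2γx²) dx = (2j−1)!!/(4γ)^j · √(π/(2γ)), odd powers → 0; here √(π/(2γ)) = 0.75304. Differentiate with the product rule, d/dx e^(−γx²) = −2γx·e^(−γx²).
Normalization: ∫|φ|² dx = 0.59136.
⟨p⟩ = 0.0000 and ⟨p²⟩ = 4.9225.
(Δp)² = 4.9225 − (0.0000)² = 4.9225.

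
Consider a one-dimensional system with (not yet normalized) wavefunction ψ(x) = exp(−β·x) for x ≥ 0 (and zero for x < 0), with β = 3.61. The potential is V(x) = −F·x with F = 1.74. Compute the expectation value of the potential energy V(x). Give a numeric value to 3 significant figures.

⟨V⟩ = ∫ V(x)·|ψ|² dx / ∫|ψ|² dx.
Every integrand reduces to terms xʲ·e^(−2βx) on [0, ∞); use ∫₀^∞ xʲ·e^(−2βx) dx = j!/(2β)^(j+1).
State is unnormalized: ∫|ψ|² dx = 0.13850, and ∫ψ*·V(x)·ψ dx = -0.033379, so ⟨V⟩ = -0.033379 / 0.13850.
⟨V⟩ = -0.24100.

-0.241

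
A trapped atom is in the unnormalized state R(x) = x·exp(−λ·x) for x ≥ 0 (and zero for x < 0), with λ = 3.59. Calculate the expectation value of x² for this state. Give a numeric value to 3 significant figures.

0.233

⟨x²⟩ = ∫ x²·|R|² dx / ∫|R|² dx (integrals over the domain).
Every integrand reduces to terms xʲ·e^(−2λx) on [0, ∞); use ∫₀^∞ xʲ·e^(−2λx) dx = j!/(2λ)^(j+1).
State is unnormalized: ∫|R|² dx = 0.0054033, and ∫R*·x²·R dx = 0.0012577, so ⟨x²⟩ = 0.0012577 / 0.0054033.
⟨x²⟩ = 0.23277.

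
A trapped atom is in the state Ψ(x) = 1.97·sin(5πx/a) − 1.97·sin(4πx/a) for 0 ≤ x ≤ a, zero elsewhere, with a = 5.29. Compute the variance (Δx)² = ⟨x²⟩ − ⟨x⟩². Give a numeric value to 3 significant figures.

Compute ⟨x⟩ and ⟨x²⟩ separately, then (Δx)² = ⟨x²⟩ − ⟨x⟩².
On 0 ≤ x ≤ a (j ≠ l): ∫sin²(jπx/a) dx = a/2, ∫sin(jπx/a)·sin(lπx/a) dx = 0; diagonal moments ∫x·sin²(jπx/a) dx = a²/4, ∫x²·sin²(jπx/a) dx = a³·(1/6 − 1/(4j²π²)); cross terms ∫x·sin(jπx/a)·sin(lπx/a) dx = 0 for j + l even and −4jla²/(π²(j² − l²)²) for j + l odd, ∫x²·sin(jπx/a)·sin(lπx/a) dx = (−1)^(j+l)·4jla³/(π²(j² − l²)²); higher powers the same way via product-to-sum and parts.
Normalization: ∫|Ψ|² dx = 20.530.
⟨x⟩ = 3.7037 and ⟨x²⟩ = 14.856.
(Δx)² = 14.856 − (3.7037)² = 1.1384.

1.14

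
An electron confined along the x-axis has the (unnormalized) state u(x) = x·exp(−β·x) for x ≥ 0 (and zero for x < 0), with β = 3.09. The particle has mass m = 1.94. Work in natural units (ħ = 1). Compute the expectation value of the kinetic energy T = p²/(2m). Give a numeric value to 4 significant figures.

2.461

T = −(ħ²/2m) d²/dx², so ⟨T⟩ = −(ħ²/2m) ∫ u*·u'' dx / ∫|u|² dx; with m = 1.94.
Differentiate x·exp(−β·x) with the product rule; every integrand then reduces to terms xʲ·e^(−2βx) on [0, ∞), with ∫₀^∞ xʲ·e^(−2βx) dx = j!/(2β)^(j+1).
State is unnormalized: ∫|u|² dx = 0.0084735, and ∫u*·(−ħ²/2m · u'') dx = 0.020852, so ⟨T⟩ = 0.020852 / 0.0084735.
⟨T⟩ = 2.4609.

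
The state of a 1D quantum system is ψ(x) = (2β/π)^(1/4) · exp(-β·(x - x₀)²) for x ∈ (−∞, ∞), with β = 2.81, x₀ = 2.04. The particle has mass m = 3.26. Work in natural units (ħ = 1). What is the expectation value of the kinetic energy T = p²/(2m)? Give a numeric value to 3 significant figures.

0.431

T = −(ħ²/2m) d²/dx², so ⟨T⟩ = −(ħ²/2m) ∫ ψ*·ψ'' dx; with m = 3.26.
Gaussian moments (u = x − x₀): ∫u^(2j)·e^(−2βu²) du = (2j−1)!!/(4β)^j · √(π/(2β)), odd powers integrate to 0; here √(π/(2β)) = 0.74766. Derivatives: d/dx e^(−βu²) = −2βu·e^(−βu²), d²/dx² e^(−βu²) = (4β²u² − 2β)·e^(−βu²).
⟨T⟩ = 0.43098.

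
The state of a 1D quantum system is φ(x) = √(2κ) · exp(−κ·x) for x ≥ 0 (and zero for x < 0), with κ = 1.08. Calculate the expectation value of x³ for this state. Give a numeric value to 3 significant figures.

0.595

⟨x³⟩ = ∫ x³·|φ|² dx (integrals over the domain).
Every integrand reduces to terms xʲ·e^(−2κx) on [0, ∞); use ∫₀^∞ xʲ·e^(−2κx) dx = j!/(2κ)^(j+1).
⟨x³⟩ = 0.59537.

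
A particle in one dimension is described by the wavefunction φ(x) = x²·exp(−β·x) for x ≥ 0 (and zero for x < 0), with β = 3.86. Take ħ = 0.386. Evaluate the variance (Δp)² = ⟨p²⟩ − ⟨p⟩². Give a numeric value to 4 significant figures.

Compute ⟨p⟩ and ⟨p²⟩ separately; (Δp)² = ⟨p²⟩ − ⟨p⟩².
Differentiate x²·exp(−β·x) with the product rule; every integrand then reduces to terms xʲ·e^(−2βx) on [0, ∞), with ∫₀^∞ xʲ·e^(−2βx) dx = j!/(2β)^(j+1).
Normalization: ∫|φ|² dx = 0.00087524.
⟨p⟩ = 0.0000 and ⟨p²⟩ = 0.73999.
(Δp)² = 0.73999 − (0.0000)² = 0.73999.

0.7400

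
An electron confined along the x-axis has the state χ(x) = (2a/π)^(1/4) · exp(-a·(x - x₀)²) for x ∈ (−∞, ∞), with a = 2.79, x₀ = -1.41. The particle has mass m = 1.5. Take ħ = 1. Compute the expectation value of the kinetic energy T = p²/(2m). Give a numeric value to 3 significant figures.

T = −(ħ²/2m) d²/dx², so ⟨T⟩ = −(ħ²/2m) ∫ χ*·χ'' dx; with m = 1.5.
Gaussian moments (u = x − x₀): ∫u^(2j)·e^(−2au²) du = (2j−1)!!/(4a)^j · √(π/(2a)), odd powers integrate to 0; here √(π/(2a)) = 0.75034. Derivatives: d/dx e^(−au²) = −2au·e^(−au²), d²/dx² e^(−au²) = (4a²u² − 2a)·e^(−au²).
⟨T⟩ = 0.93000.

0.930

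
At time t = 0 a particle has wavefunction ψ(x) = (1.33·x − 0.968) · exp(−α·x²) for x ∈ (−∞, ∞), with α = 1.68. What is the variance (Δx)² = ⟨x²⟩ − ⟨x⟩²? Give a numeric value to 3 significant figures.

0.112

Compute ⟨x⟩ and ⟨x²⟩ separately, then (Δx)² = ⟨x²⟩ − ⟨x⟩².
Expand each integrand as polynomial × e^(−2αx²) and use ∫x^(2j)·e^(−2αx²) dx = (2j−1)!!/(4α)^j · √(π/(2α)), odd powers → 0; here √(π/(2α)) = 0.96695.
Normalization: ∫|ψ|² dx = 1.1606.
⟨x⟩ = -0.31924 and ⟨x²⟩ = 0.21408.
(Δx)² = 0.21408 − (-0.31924)² = 0.11217.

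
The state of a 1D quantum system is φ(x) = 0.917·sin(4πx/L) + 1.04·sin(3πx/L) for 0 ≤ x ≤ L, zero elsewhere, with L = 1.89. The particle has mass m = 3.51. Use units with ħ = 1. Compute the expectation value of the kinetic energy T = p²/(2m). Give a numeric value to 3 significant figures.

4.75

T = −(ħ²/2m) d²/dx², so ⟨T⟩ = −(ħ²/2m) ∫ φ*·φ'' dx / ∫|φ|² dx; with m = 3.51.
d²/dx² sin(jπx/L) = −(jπ/L)²·sin(jπx/L); on 0 ≤ x ≤ L, ∫sin²(jπx/L) dx = L/2 and ∫sin(jπx/L)·sin(lπx/L) dx = 0 for j ≠ l, so only diagonal terms survive in ∫|φ|² and ∫φ·φ″; ∫φ·φ′ dx = [φ²/2] between the walls = 0.
State is unnormalized: ∫|φ|² dx = 1.8168, and ∫φ*·(−ħ²/2m · φ'') dx = 8.6247, so ⟨T⟩ = 8.6247 / 1.8168.
⟨T⟩ = 4.7473.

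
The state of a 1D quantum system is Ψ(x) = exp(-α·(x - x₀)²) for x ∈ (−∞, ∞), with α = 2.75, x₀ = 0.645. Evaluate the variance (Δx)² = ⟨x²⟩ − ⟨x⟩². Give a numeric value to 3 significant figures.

0.0909

Compute ⟨x⟩ and ⟨x²⟩ separately, then (Δx)² = ⟨x²⟩ − ⟨x⟩².
Gaussian moments (u = x − x₀): ∫u^(2j)·e^(−2αu²) du = (2j−1)!!/(4α)^j · √(π/(2α)), odd powers integrate to 0; here √(π/(2α)) = 0.75578.
Normalization: ∫|Ψ|² dx = 0.75578.
⟨x⟩ = 0.64500 and ⟨x²⟩ = 0.50693.
(Δx)² = 0.50693 − (0.64500)² = 0.090909.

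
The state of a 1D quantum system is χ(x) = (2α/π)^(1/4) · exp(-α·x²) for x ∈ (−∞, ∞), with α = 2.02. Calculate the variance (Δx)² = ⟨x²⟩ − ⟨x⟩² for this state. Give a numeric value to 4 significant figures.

Compute ⟨x⟩ and ⟨x²⟩ separately, then (Δx)² = ⟨x²⟩ − ⟨x⟩².
Gaussian moments: ∫x^(2j)·e^(−2αx²) dx = (2j−1)!!/(4α)^j · √(π/(2α)), odd powers integrate to 0; here √(π/(2α)) = 0.88183.
⟨x⟩ = 0.0000 and ⟨x²⟩ = 0.12376.
(Δx)² = 0.12376 − (0.0000)² = 0.12376.

0.1238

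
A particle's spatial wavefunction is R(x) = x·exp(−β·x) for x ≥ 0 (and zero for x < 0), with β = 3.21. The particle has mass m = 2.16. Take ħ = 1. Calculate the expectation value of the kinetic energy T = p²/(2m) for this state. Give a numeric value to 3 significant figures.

2.39

T = −(ħ²/2m) d²/dx², so ⟨T⟩ = −(ħ²/2m) ∫ R*·R'' dx / ∫|R|² dx; with m = 2.16.
Differentiate x·exp(−β·x) with the product rule; every integrand then reduces to terms xʲ·e^(−2βx) on [0, ∞), with ∫₀^∞ xʲ·e^(−2βx) dx = j!/(2β)^(j+1).
State is unnormalized: ∫|R|² dx = 0.0075583, and ∫R*·(−ħ²/2m · R'') dx = 0.018028, so ⟨T⟩ = 0.018028 / 0.0075583.
⟨T⟩ = 2.3852.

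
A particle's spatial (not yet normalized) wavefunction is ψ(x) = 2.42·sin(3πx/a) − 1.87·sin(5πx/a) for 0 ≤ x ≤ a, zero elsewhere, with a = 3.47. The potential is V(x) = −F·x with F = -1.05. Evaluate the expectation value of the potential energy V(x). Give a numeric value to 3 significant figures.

⟨V⟩ = ∫ V(x)·|ψ|² dx / ∫|ψ|² dx.
On 0 ≤ x ≤ a (j ≠ l): ∫sin²(jπx/a) dx = a/2, ∫sin(jπx/a)·sin(lπx/a) dx = 0; diagonal moments ∫x·sin²(jπx/a) dx = a²/4, ∫x²·sin²(jπx/a) dx = a³·(1/6 − 1/(4j²π²)); cross terms ∫x·sin(jπx/a)·sin(lπx/a) dx = 0 for j + l even and −4jla²/(π²(j² − l²)²) for j + l odd, ∫x²·sin(jπx/a)·sin(lπx/a) dx = (−1)^(j+l)·4jla³/(π²(j² − l²)²); higher powers the same way via product-to-sum and parts.
State is unnormalized: ∫|ψ|² dx = 16.228, and ∫ψ*·V(x)·ψ dx = 29.563, so ⟨V⟩ = 29.563 / 16.228.
⟨V⟩ = 1.8218.

1.82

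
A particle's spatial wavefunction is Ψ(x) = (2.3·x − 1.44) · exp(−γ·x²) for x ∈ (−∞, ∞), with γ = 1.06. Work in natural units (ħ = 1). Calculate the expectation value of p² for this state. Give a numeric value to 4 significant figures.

p² Ψ = −ħ² d²Ψ/dx²; ⟨p²⟩ = −ħ² ∫ Ψ*·Ψ'' dx / ∫|Ψ|² dx.
Expand each integrand as polynomial × e^(−2γx²) and use ∫x^(2j)·e^(−2γx²) dx = (2j−1)!!/(4γ)^j · √(π/(2γ)), odd powers → 0; here √(π/(2γ)) = 1.2173. Differentiate with the product rule, d/dx e^(−γx²) = −2γx·e^(−γx²).
State is unnormalized: ∫|Ψ|² dx = 4.0430, and ∫Ψ*·(−ħ² Ψ'') dx = 7.5054, so ⟨p²⟩ = 7.5054 / 4.0430.
⟨p²⟩ = 1.8564.

1.856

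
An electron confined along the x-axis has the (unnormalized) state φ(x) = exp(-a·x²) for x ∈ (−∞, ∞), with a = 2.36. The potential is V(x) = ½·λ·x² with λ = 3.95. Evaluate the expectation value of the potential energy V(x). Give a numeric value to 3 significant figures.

0.209

⟨V⟩ = ∫ V(x)·|φ|² dx / ∫|φ|² dx.
Gaussian moments: ∫x^(2j)·e^(−2ax²) dx = (2j−1)!!/(4a)^j · √(π/(2a)), odd powers integrate to 0; here √(π/(2a)) = 0.81584.
State is unnormalized: ∫|φ|² dx = 0.81584, and ∫φ*·V(x)·φ dx = 0.17069, so ⟨V⟩ = 0.17069 / 0.81584.
⟨V⟩ = 0.20922.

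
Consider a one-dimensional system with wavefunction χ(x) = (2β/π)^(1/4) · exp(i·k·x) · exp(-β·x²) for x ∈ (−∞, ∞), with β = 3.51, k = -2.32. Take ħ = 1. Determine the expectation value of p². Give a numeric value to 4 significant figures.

p² χ = −ħ² d²χ/dx²; ⟨p²⟩ = −ħ² ∫ χ*·χ'' dx.
Gaussian moments: ∫x^(2j)·e^(−2βx²) dx = (2j−1)!!/(4β)^j · √(π/(2β)), odd powers integrate to 0; here √(π/(2β)) = 0.66897. Derivatives: χ′ = (ik − 2βx)·χ, χ″ = ((ik − 2βx)² − 2β)·χ; the odd-in-x pieces drop out.
⟨p²⟩ = 8.8924.

8.892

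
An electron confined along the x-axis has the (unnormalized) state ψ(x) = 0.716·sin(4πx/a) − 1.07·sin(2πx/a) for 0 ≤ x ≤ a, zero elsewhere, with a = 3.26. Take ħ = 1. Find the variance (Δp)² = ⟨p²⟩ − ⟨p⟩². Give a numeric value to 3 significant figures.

Compute ⟨p⟩ and ⟨p²⟩ separately; (Δp)² = ⟨p²⟩ − ⟨p⟩².
d²/dx² sin(jπx/a) = −(jπ/a)²·sin(jπx/a); on 0 ≤ x ≤ a, ∫sin²(jπx/a) dx = a/2 and ∫sin(jπx/a)·sin(lπx/a) dx = 0 for j ≠ l, so only diagonal terms survive in ∫|ψ|² and ∫ψ·ψ″; ∫ψ·ψ′ dx = [ψ²/2] between the walls = 0.
Normalization: ∫|ψ|² dx = 2.7018.
⟨p⟩ = 0.0000 and ⟨p²⟩ = 7.1614.
(Δp)² = 7.1614 − (0.0000)² = 7.1614.

7.16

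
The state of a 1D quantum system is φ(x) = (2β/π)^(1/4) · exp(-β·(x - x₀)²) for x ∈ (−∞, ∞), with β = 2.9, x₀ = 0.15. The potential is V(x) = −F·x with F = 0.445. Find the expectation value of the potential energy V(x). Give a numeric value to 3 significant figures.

⟨V⟩ = ∫ V(x)·|φ|² dx.
Gaussian moments (u = x − x₀): ∫u^(2j)·e^(−2βu²) du = (2j−1)!!/(4β)^j · √(π/(2β)), odd powers integrate to 0; here √(π/(2β)) = 0.73597.
⟨V⟩ = -0.066750.

-0.0668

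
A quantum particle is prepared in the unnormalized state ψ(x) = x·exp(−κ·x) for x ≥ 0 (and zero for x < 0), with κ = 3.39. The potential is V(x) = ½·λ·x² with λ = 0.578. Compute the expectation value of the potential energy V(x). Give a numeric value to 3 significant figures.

⟨V⟩ = ∫ V(x)·|ψ|² dx / ∫|ψ|² dx.
Every integrand reduces to terms xʲ·e^(−2κx) on [0, ∞); use ∫₀^∞ xʲ·e^(−2κx) dx = j!/(2κ)^(j+1).
State is unnormalized: ∫|ψ|² dx = 0.0064171, and ∫ψ*·V(x)·ψ dx = 0.00048413, so ⟨V⟩ = 0.00048413 / 0.0064171.
⟨V⟩ = 0.075443.

0.0754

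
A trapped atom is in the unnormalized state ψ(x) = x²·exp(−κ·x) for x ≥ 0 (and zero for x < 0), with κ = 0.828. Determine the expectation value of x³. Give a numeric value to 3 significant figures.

⟨x³⟩ = ∫ x³·|ψ|² dx / ∫|ψ|² dx (integrals over the domain).
Every integrand reduces to terms xʲ·e^(−2κx) on [0, ∞); use ∫₀^∞ xʲ·e^(−2κx) dx = j!/(2κ)^(j+1).
State is unnormalized: ∫|ψ|² dx = 1.9271, and ∫ψ*·x³·ψ dx = 89.114, so ⟨x³⟩ = 89.114 / 1.9271.
⟨x³⟩ = 46.242.

46.2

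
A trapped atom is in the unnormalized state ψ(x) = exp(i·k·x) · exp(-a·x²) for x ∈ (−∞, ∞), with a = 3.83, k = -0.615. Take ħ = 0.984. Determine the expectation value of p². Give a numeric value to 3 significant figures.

p² ψ = −ħ² d²ψ/dx²; ⟨p²⟩ = −ħ² ∫ ψ*·ψ'' dx / ∫|ψ|² dx.
Gaussian moments: ∫x^(2j)·e^(−2ax²) dx = (2j−1)!!/(4a)^j · √(π/(2a)), odd powers integrate to 0; here √(π/(2a)) = 0.64041. Derivatives: ψ′ = (ik − 2ax)·ψ, ψ″ = ((ik − 2ax)² − 2a)·ψ; the odd-in-x pieces drop out.
State is unnormalized: ∫|ψ|² dx = 0.64041, and ∫ψ*·(−ħ² ψ'') dx = 2.6095, so ⟨p²⟩ = 2.6095 / 0.64041.
⟨p²⟩ = 4.0746.

4.07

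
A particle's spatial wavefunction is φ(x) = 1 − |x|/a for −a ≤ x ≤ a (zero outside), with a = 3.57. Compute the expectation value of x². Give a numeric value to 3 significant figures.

⟨x²⟩ = ∫ x²·|φ|² dx / ∫|φ|² dx (integrals over the domain).
φ is even, so ∫ over [−a, a] = 2∫₀ᵃ with φ = 1 − x/a there: ∫₀ᵃ (1 − x/a)² dx = a/3, ∫₀ᵃ x²(1 − x/a)² dx = a³/30, ∫₀ᵃ x⁴(1 − x/a)² dx = a⁵/105.
State is unnormalized: ∫|φ|² dx = 2.3800, and ∫φ*·x²·φ dx = 3.0333, so ⟨x²⟩ = 3.0333 / 2.3800.
⟨x²⟩ = 1.2745.

1.27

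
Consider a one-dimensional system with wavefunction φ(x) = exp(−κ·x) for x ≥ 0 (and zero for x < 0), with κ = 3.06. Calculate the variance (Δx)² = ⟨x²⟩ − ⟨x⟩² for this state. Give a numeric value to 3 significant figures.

Compute ⟨x⟩ and ⟨x²⟩ separately, then (Δx)² = ⟨x²⟩ − ⟨x⟩².
Every integrand reduces to terms xʲ·e^(−2κx) on [0, ∞); use ∫₀^∞ xʲ·e^(−2κx) dx = j!/(2κ)^(j+1).
Normalization: ∫|φ|² dx = 0.16340.
⟨x⟩ = 0.16340 and ⟨x²⟩ = 0.053398.
(Δx)² = 0.053398 − (0.16340)² = 0.026699.

0.0267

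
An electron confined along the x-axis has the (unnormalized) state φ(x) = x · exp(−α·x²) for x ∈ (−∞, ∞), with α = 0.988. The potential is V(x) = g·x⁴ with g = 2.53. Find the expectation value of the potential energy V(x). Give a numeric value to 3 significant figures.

2.43

⟨V⟩ = ∫ V(x)·|φ|² dx / ∫|φ|² dx.
Expand each integrand as polynomial × e^(−2αx²) and use ∫x^(2j)·e^(−2αx²) dx = (2j−1)!!/(4α)^j · √(π/(2α)), odd powers → 0; here √(π/(2α)) = 1.2609.
State is unnormalized: ∫|φ|² dx = 0.31905, and ∫φ*·V(x)·φ dx = 0.77525, so ⟨V⟩ = 0.77525 / 0.31905.
⟨V⟩ = 2.4298.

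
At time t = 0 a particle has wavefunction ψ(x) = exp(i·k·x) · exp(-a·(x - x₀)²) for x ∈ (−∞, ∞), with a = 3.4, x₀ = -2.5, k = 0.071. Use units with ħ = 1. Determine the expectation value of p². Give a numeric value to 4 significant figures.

3.405

p² ψ = −ħ² d²ψ/dx²; ⟨p²⟩ = −ħ² ∫ ψ*·ψ'' dx / ∫|ψ|² dx.
Gaussian moments (u = x − x₀): ∫u^(2j)·e^(−2au²) du = (2j−1)!!/(4a)^j · √(π/(2a)), odd powers integrate to 0; here √(π/(2a)) = 0.67971. Derivatives: ψ′ = (ik − 2au)·ψ, ψ″ = ((ik − 2au)² − 2a)·ψ; the odd-in-u pieces drop out.
State is unnormalized: ∫|ψ|² dx = 0.67971, and ∫ψ*·(−ħ² ψ'') dx = 2.3144, so ⟨p²⟩ = 2.3144 / 0.67971.
⟨p²⟩ = 3.4050.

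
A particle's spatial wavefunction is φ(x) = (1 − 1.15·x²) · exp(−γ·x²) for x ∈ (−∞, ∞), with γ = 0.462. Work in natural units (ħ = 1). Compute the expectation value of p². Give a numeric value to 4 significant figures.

2.496

p² φ = −ħ² d²φ/dx²; ⟨p²⟩ = −ħ² ∫ φ*·φ'' dx / ∫|φ|² dx.
Expand each integrand as polynomial × e^(−2γx²) and use ∫x^(2j)·e^(−2γx²) dx = (2j−1)!!/(4γ)^j · √(π/(2γ)), odd powers → 0; here √(π/(2γ)) = 1.8439. Differentiate with the product rule, d/dx e^(−γx²) = −2γx·e^(−γx²).
State is unnormalized: ∫|φ|² dx = 1.6912, and ∫φ*·(−ħ² φ'') dx = 4.2214, so ⟨p²⟩ = 4.2214 / 1.6912.
⟨p²⟩ = 2.4961.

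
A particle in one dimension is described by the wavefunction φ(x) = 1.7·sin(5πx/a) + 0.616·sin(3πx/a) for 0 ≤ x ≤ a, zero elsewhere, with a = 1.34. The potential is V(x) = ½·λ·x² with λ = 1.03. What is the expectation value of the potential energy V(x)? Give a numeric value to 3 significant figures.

⟨V⟩ = ∫ V(x)·|φ|² dx / ∫|φ|² dx.
On 0 ≤ x ≤ a (j ≠ l): ∫sin²(jπx/a) dx = a/2, ∫sin(jπx/a)·sin(lπx/a) dx = 0; diagonal moments ∫x·sin²(jπx/a) dx = a²/4, ∫x²·sin²(jπx/a) dx = a³·(1/6 − 1/(4j²π²)); cross terms ∫x·sin(jπx/a)·sin(lπx/a) dx = 0 for j + l even and −4jla²/(π²(j² − l²)²) for j + l odd, ∫x²·sin(jπx/a)·sin(lπx/a) dx = (−1)^(j+l)·4jla³/(π²(j² − l²)²); higher powers the same way via product-to-sum and parts.
State is unnormalized: ∫|φ|² dx = 2.1905, and ∫φ*·V(x)·φ dx = 0.73190, so ⟨V⟩ = 0.73190 / 2.1905.
⟨V⟩ = 0.33412.

0.334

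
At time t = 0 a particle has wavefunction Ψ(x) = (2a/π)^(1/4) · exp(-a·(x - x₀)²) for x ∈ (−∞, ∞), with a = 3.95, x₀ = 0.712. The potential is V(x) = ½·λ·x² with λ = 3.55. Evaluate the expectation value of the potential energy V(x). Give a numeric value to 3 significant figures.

1.01

⟨V⟩ = ∫ V(x)·|Ψ|² dx.
Gaussian moments (u = x − x₀): ∫u^(2j)·e^(−2au²) du = (2j−1)!!/(4a)^j · √(π/(2a)), odd powers integrate to 0; here √(π/(2a)) = 0.63061.
⟨V⟩ = 1.0122.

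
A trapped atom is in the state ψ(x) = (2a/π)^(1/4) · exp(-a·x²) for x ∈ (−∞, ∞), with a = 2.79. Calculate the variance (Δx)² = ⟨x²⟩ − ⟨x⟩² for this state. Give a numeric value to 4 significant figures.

Compute ⟨x⟩ and ⟨x²⟩ separately, then (Δx)² = ⟨x²⟩ − ⟨x⟩².
Gaussian moments: ∫x^(2j)·e^(−2ax²) dx = (2j−1)!!/(4a)^j · √(π/(2a)), odd powers integrate to 0; here √(π/(2a)) = 0.75034.
⟨x⟩ = 0.0000 and ⟨x²⟩ = 0.089606.
(Δx)² = 0.089606 − (0.0000)² = 0.089606.

0.08961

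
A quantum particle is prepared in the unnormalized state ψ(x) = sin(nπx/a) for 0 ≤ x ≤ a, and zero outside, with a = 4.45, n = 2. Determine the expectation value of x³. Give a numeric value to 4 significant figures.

⟨x³⟩ = ∫ x³·|ψ|² dx / ∫|ψ|² dx (integrals over the domain).
With sin²θ = (1 − cos2θ)/2 on 0 ≤ x ≤ a: ∫sin²(nπx/a) dx = a/2, ∫x·sin²(nπx/a) dx = a²/4, ∫x²·sin²(nπx/a) dx = a³·(1/6 − 1/(4n²π²)); higher powers xᵏ the same way, integrating xᵏ·cos(2nπx/a) by parts.
State is unnormalized: ∫|ψ|² dx = 2.2250, and ∫ψ*·x³·ψ dx = 45.293, so ⟨x³⟩ = 45.293 / 2.2250.
⟨x³⟩ = 20.356.

20.36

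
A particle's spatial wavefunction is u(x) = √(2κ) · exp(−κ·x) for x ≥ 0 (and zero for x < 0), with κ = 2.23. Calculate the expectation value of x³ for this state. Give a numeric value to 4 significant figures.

0.06763

⟨x³⟩ = ∫ x³·|u|² dx (integrals over the domain).
Every integrand reduces to terms xʲ·e^(−2κx) on [0, ∞); use ∫₀^∞ xʲ·e^(−2κx) dx = j!/(2κ)^(j+1).
⟨x³⟩ = 0.067631.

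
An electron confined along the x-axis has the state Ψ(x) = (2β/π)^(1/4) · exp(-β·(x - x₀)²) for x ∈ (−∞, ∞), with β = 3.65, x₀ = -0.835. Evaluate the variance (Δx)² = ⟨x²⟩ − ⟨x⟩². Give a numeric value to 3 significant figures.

0.0685

Compute ⟨x⟩ and ⟨x²⟩ separately, then (Δx)² = ⟨x²⟩ − ⟨x⟩².
Gaussian moments (u = x − x₀): ∫u^(2j)·e^(−2βu²) du = (2j−1)!!/(4β)^j · √(π/(2β)), odd powers integrate to 0; here √(π/(2β)) = 0.65601.
⟨x⟩ = -0.83500 and ⟨x²⟩ = 0.76572.
(Δx)² = 0.76572 − (-0.83500)² = 0.068493.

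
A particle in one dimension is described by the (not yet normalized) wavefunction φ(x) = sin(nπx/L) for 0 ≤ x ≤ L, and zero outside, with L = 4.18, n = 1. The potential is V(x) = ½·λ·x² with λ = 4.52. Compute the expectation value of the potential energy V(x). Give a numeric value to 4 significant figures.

11.16

⟨V⟩ = ∫ V(x)·|φ|² dx / ∫|φ|² dx.
With sin²θ = (1 − cos2θ)/2 on 0 ≤ x ≤ L: ∫sin²(nπx/L) dx = L/2, ∫x·sin²(nπx/L) dx = L²/4, ∫x²·sin²(nπx/L) dx = L³·(1/6 − 1/(4n²π²)); higher powers xᵏ the same way, integrating xᵏ·cos(2nπx/L) by parts.
State is unnormalized: ∫|φ|² dx = 2.0900, and ∫φ*·V(x)·φ dx = 23.329, so ⟨V⟩ = 23.329 / 2.0900.
⟨V⟩ = 11.162.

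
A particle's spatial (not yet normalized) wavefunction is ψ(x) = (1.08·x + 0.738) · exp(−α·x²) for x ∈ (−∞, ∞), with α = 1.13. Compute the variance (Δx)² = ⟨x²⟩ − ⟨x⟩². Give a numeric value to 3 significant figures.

0.170

Compute ⟨x⟩ and ⟨x²⟩ separately, then (Δx)² = ⟨x²⟩ − ⟨x⟩².
Expand each integrand as polynomial × e^(−2αx²) and use ∫x^(2j)·e^(−2αx²) dx = (2j−1)!!/(4α)^j · √(π/(2α)), odd powers → 0; here √(π/(2α)) = 1.1790.
Normalization: ∫|ψ|² dx = 0.94639.
⟨x⟩ = 0.43936 and ⟨x²⟩ = 0.36349.
(Δx)² = 0.36349 − (0.43936)² = 0.17045.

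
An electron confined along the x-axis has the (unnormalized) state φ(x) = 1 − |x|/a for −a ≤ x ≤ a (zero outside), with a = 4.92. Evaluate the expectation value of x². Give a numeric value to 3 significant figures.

2.42

⟨x²⟩ = ∫ x²·|φ|² dx / ∫|φ|² dx (integrals over the domain).
φ is even, so ∫ over [−a, a] = 2∫₀ᵃ with φ = 1 − x/a there: ∫₀ᵃ (1 − x/a)² dx = a/3, ∫₀ᵃ x²(1 − x/a)² dx = a³/30, ∫₀ᵃ x⁴(1 − x/a)² dx = a⁵/105.
State is unnormalized: ∫|φ|² dx = 3.2800, and ∫φ*·x²·φ dx = 7.9397, so ⟨x²⟩ = 7.9397 / 3.2800.
⟨x²⟩ = 2.4206.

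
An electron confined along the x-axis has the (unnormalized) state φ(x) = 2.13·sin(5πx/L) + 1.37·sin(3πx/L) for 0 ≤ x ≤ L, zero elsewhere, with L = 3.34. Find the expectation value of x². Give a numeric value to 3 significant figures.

⟨x²⟩ = ∫ x²·|φ|² dx / ∫|φ|² dx (integrals over the domain).
On 0 ≤ x ≤ L (j ≠ l): ∫sin²(jπx/L) dx = L/2, ∫sin(jπx/L)·sin(lπx/L) dx = 0; diagonal moments ∫x·sin²(jπx/L) dx = L²/4, ∫x²·sin²(jπx/L) dx = L³·(1/6 − 1/(4j²π²)); cross terms ∫x·sin(jπx/L)·sin(lπx/L) dx = 0 for j + l even and −4jlL²/(π²(j² − l²)²) for j + l odd, ∫x²·sin(jπx/L)·sin(lπx/L) dx = (−1)^(j+l)·4jlL³/(π²(j² − l²)²); higher powers the same way via product-to-sum and parts.
State is unnormalized: ∫|φ|² dx = 10.711, and ∫φ*·x²·φ dx = 44.625, so ⟨x²⟩ = 44.625 / 10.711.
⟨x²⟩ = 4.1663.

4.17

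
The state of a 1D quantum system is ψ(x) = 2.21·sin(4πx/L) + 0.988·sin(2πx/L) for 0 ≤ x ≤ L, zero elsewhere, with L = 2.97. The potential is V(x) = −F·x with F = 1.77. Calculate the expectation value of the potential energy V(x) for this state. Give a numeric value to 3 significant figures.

⟨V⟩ = ∫ V(x)·|ψ|² dx / ∫|ψ|² dx.
On 0 ≤ x ≤ L (j ≠ l): ∫sin²(jπx/L) dx = L/2, ∫sin(jπx/L)·sin(lπx/L) dx = 0; diagonal moments ∫x·sin²(jπx/L) dx = L²/4, ∫x²·sin²(jπx/L) dx = L³·(1/6 − 1/(4j²π²)); cross terms ∫x·sin(jπx/L)·sin(lπx/L) dx = 0 for j + l even and −4jlL²/(π²(j² − l²)²) for j + l odd, ∫x²·sin(jπx/L)·sin(lπx/L) dx = (−1)^(j+l)·4jlL³/(π²(j² − l²)²); higher powers the same way via product-to-sum and parts.
State is unnormalized: ∫|ψ|² dx = 8.7025, and ∫ψ*·V(x)·ψ dx = -22.874, so ⟨V⟩ = -22.874 / 8.7025.
⟨V⟩ = -2.6285.

-2.63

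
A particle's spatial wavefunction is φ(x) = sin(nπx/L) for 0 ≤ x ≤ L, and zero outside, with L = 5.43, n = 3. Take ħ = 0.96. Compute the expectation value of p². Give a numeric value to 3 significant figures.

p² φ = −ħ² d²φ/dx²; ⟨p²⟩ = −ħ² ∫ φ*·φ'' dx / ∫|φ|² dx.
d/dx sin(nπx/L) = (nπ/L)·cos(nπx/L) and d²/dx² sin(nπx/L) = −(nπ/L)²·sin(nπx/L); on 0 ≤ x ≤ L, ∫sin²(nπx/L) dx = L/2 and ∫sin(nπx/L)·cos(nπx/L) dx = 0.
State is unnormalized: ∫|φ|² dx = 2.7150, and ∫φ*·(−ħ² φ'') dx = 7.5380, so ⟨p²⟩ = 7.5380 / 2.7150.
⟨p²⟩ = 2.7764.

2.78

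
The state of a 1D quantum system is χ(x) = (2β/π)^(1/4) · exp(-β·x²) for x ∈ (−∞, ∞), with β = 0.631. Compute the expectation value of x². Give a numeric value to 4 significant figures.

0.3962

⟨x²⟩ = ∫ x²·|χ|² dx (integrals over the domain).
Gaussian moments: ∫x^(2j)·e^(−2βx²) dx = (2j−1)!!/(4β)^j · √(π/(2β)), odd powers integrate to 0; here √(π/(2β)) = 1.5778.
⟨x²⟩ = 0.39620.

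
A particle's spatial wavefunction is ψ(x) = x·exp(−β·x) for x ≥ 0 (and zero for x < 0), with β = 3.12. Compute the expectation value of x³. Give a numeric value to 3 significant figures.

⟨x³⟩ = ∫ x³·|ψ|² dx / ∫|ψ|² dx (integrals over the domain).
Every integrand reduces to terms xʲ·e^(−2βx) on [0, ∞); use ∫₀^∞ xʲ·e^(−2βx) dx = j!/(2β)^(j+1).
State is unnormalized: ∫|ψ|² dx = 0.0082314, and ∫ψ*·x³·ψ dx = 0.0020327, so ⟨x³⟩ = 0.0020327 / 0.0082314.
⟨x³⟩ = 0.24694.

0.247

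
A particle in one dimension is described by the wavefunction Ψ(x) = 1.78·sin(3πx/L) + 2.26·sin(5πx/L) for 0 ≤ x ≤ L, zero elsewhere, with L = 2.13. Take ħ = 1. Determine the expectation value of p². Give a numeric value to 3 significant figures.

p² Ψ = −ħ² d²Ψ/dx²; ⟨p²⟩ = −ħ² ∫ Ψ*·Ψ'' dx / ∫|Ψ|² dx.
d²/dx² sin(jπx/L) = −(jπ/L)²·sin(jπx/L); on 0 ≤ x ≤ L, ∫sin²(jπx/L) dx = L/2 and ∫sin(jπx/L)·sin(lπx/L) dx = 0 for j ≠ l, so only diagonal terms survive in ∫|Ψ|² and ∫Ψ·Ψ″; ∫Ψ·Ψ′ dx = [Ψ²/2] between the walls = 0.
State is unnormalized: ∫|Ψ|² dx = 8.8139, and ∫Ψ*·(−ħ² Ψ'') dx = 361.90, so ⟨p²⟩ = 361.90 / 8.8139.
⟨p²⟩ = 41.060.

41.1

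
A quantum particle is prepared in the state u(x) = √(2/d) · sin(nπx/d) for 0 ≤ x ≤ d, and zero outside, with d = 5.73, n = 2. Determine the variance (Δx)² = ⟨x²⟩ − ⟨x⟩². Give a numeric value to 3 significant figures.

Compute ⟨x⟩ and ⟨x²⟩ separately, then (Δx)² = ⟨x²⟩ − ⟨x⟩².
With sin²θ = (1 − cos2θ)/2 on 0 ≤ x ≤ d: ∫sin²(nπx/d) dx = d/2, ∫x·sin²(nπx/d) dx = d²/4, ∫x²·sin²(nπx/d) dx = d³·(1/6 − 1/(4n²π²)); higher powers xᵏ the same way, integrating xᵏ·cos(2nπx/d) by parts.
⟨x⟩ = 2.8650 and ⟨x²⟩ = 10.528.
(Δx)² = 10.528 − (2.8650)² = 2.3202.

2.32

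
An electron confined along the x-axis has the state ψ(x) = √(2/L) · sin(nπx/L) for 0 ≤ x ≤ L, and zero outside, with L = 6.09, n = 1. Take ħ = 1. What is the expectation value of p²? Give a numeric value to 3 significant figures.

0.266

p² ψ = −ħ² d²ψ/dx²; ⟨p²⟩ = −ħ² ∫ ψ*·ψ'' dx.
d/dx sin(nπx/L) = (nπ/L)·cos(nπx/L) and d²/dx² sin(nπx/L) = −(nπ/L)²·sin(nπx/L); on 0 ≤ x ≤ L, ∫sin²(nπx/L) dx = L/2 and ∫sin(nπx/L)·cos(nπx/L) dx = 0.
⟨p²⟩ = 0.26611.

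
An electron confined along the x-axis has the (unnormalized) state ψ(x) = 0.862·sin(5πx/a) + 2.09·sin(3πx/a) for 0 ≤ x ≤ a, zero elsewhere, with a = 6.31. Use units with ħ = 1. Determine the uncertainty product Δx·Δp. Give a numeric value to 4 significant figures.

Δx = √(⟨x²⟩−⟨x⟩²), Δp = √(⟨p²⟩−⟨p⟩²).
On 0 ≤ x ≤ a (j ≠ l): ∫sin²(jπx/a) dx = a/2, ∫sin(jπx/a)·sin(lπx/a) dx = 0; diagonal moments ∫x·sin²(jπx/a) dx = a²/4, ∫x²·sin²(jπx/a) dx = a³·(1/6 − 1/(4j²π²)); cross terms ∫x·sin(jπx/a)·sin(lπx/a) dx = 0 for j + l even and −4jla²/(π²(j² − l²)²) for j + l odd, ∫x²·sin(jπx/a)·sin(lπx/a) dx = (−1)^(j+l)·4jla³/(π²(j² − l²)²); higher powers the same way via product-to-sum and parts. d²/dx² sin(jπx/a) = −(jπ/a)²·sin(jπx/a); on 0 ≤ x ≤ a, ∫sin²(jπx/a) dx = a/2 and ∫sin(jπx/a)·sin(lπx/a) dx = 0 for j ≠ l, so only diagonal terms survive in ∫|ψ|² and ∫ψ·ψ″; ∫ψ·ψ′ dx = [ψ²/2] between the walls = 0.
Normalization: ∫|ψ|² dx = 16.126.
⟨x⟩ = 3.1550, ⟨x²⟩ = 14.402 ⇒ Δx = 2.1090.
⟨p⟩ = 0.0000, ⟨p²⟩ = 2.8075 ⇒ Δp = 1.6756.
Δx·Δp = 3.5337.

3.534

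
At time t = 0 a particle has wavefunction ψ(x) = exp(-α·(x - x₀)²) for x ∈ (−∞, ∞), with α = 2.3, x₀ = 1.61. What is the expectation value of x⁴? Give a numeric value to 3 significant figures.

8.44

⟨x⁴⟩ = ∫ x⁴·|ψ|² dx / ∫|ψ|² dx (integrals over the domain).
Gaussian moments (u = x − x₀): ∫u^(2j)·e^(−2αu²) du = (2j−1)!!/(4α)^j · √(π/(2α)), odd powers integrate to 0; here √(π/(2α)) = 0.82641.
State is unnormalized: ∫|ψ|² dx = 0.82641, and ∫ψ*·x⁴·ψ dx = 6.9790, so ⟨x⁴⟩ = 6.9790 / 0.82641.
⟨x⁴⟩ = 8.4449.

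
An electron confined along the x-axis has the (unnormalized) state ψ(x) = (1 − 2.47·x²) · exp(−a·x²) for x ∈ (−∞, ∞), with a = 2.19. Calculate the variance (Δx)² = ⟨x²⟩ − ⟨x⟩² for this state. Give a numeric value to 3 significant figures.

Compute ⟨x⟩ and ⟨x²⟩ separately, then (Δx)² = ⟨x²⟩ − ⟨x⟩².
Expand each integrand as polynomial × e^(−2ax²) and use ∫x^(2j)·e^(−2ax²) dx = (2j−1)!!/(4a)^j · √(π/(2a)), odd powers → 0; here √(π/(2a)) = 0.84691.
Normalization: ∫|ψ|² dx = 0.57131.
⟨x⟩ = 0.0000 and ⟨x²⟩ = 0.084742.
(Δx)² = 0.084742 − (0.0000)² = 0.084742.

0.0847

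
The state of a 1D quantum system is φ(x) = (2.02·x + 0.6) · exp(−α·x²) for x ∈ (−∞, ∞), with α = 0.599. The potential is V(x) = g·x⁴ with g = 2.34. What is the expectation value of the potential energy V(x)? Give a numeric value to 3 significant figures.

5.26

⟨V⟩ = ∫ V(x)·|φ|² dx / ∫|φ|² dx.
Expand each integrand as polynomial × e^(−2αx²) and use ∫x^(2j)·e^(−2αx²) dx = (2j−1)!!/(4α)^j · √(π/(2α)), odd powers → 0; here √(π/(2α)) = 1.6194.
State is unnormalized: ∫|φ|² dx = 3.3408, and ∫φ*·V(x)·φ dx = 17.574, so ⟨V⟩ = 17.574 / 3.3408.
⟨V⟩ = 5.2606.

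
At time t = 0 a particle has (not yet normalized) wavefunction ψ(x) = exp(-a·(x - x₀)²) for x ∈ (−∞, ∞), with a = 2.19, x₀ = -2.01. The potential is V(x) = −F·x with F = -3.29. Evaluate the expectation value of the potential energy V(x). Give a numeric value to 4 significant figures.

⟨V⟩ = ∫ V(x)·|ψ|² dx / ∫|ψ|² dx.
Gaussian moments (u = x − x₀): ∫u^(2j)·e^(−2au²) du = (2j−1)!!/(4a)^j · √(π/(2a)), odd powers integrate to 0; here √(π/(2a)) = 0.84691.
State is unnormalized: ∫|ψ|² dx = 0.84691, and ∫ψ*·V(x)·ψ dx = -5.6005, so ⟨V⟩ = -5.6005 / 0.84691.
⟨V⟩ = -6.6129.

-6.613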